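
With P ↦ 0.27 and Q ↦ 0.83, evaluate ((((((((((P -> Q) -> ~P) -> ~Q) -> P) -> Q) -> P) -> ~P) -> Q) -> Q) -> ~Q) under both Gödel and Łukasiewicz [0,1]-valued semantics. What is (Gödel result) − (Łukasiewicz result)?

Gödel evaluation:
  (P -> Q): 0.27 ≤ 0.83, so result = 1
  ~P: Gödel ¬ of 0.27 = 0 (operand ≠ 0)
  ((P -> Q) -> ~P): 1 > 0, so result = 0
  ~Q: Gödel ¬ of 0.83 = 0 (operand ≠ 0)
  (((P -> Q) -> ~P) -> ~Q): 0 ≤ 0, so result = 1
  ((((P -> Q) -> ~P) -> ~Q) -> P): 1 > 0.27, so result = 0.27
  (((((P -> Q) -> ~P) -> ~Q) -> P) -> Q): 0.27 ≤ 0.83, so result = 1
  ((((((P -> Q) -> ~P) -> ~Q) -> P) -> Q) -> P): 1 > 0.27, so result = 0.27
  ~P: Gödel ¬ of 0.27 = 0 (operand ≠ 0)
  (((((((P -> Q) -> ~P) -> ~Q) -> P) -> Q) -> P) -> ~P): 0.27 > 0, so result = 0
  ((((((((P -> Q) -> ~P) -> ~Q) -> P) -> Q) -> P) -> ~P) -> Q): 0 ≤ 0.83, so result = 1
  (((((((((P -> Q) -> ~P) -> ~Q) -> P) -> Q) -> P) -> ~P) -> Q) -> Q): 1 > 0.83, so result = 0.83
  ~Q: Gödel ¬ of 0.83 = 0 (operand ≠ 0)
  ((((((((((P -> Q) -> ~P) -> ~Q) -> P) -> Q) -> P) -> ~P) -> Q) -> Q) -> ~Q): 0.83 > 0, so result = 0
  Gödel value = 0
Łukasiewicz evaluation:
  (P -> Q): min(1, 1 − 0.27 + 0.83) = 1
  ~P: Łukasiewicz ¬ gives 1 − 0.27 = 0.73
  ((P -> Q) -> ~P): min(1, 1 − 1 + 0.73) = 0.73
  ~Q: Łukasiewicz ¬ gives 1 − 0.83 = 0.17
  (((P -> Q) -> ~P) -> ~Q): min(1, 1 − 0.73 + 0.17) = 0.44
  ((((P -> Q) -> ~P) -> ~Q) -> P): min(1, 1 − 0.44 + 0.27) = 0.83
  (((((P -> Q) -> ~P) -> ~Q) -> P) -> Q): min(1, 1 − 0.83 + 0.83) = 1
  ((((((P -> Q) -> ~P) -> ~Q) -> P) -> Q) -> P): min(1, 1 − 1 + 0.27) = 0.27
  ~P: Łukasiewicz ¬ gives 1 − 0.27 = 0.73
  (((((((P -> Q) -> ~P) -> ~Q) -> P) -> Q) -> P) -> ~P): min(1, 1 − 0.27 + 0.73) = 1
  ((((((((P -> Q) -> ~P) -> ~Q) -> P) -> Q) -> P) -> ~P) -> Q): min(1, 1 − 1 + 0.83) = 0.83
  (((((((((P -> Q) -> ~P) -> ~Q) -> P) -> Q) -> P) -> ~P) -> Q) -> Q): min(1, 1 − 0.83 + 0.83) = 1
  ~Q: Łukasiewicz ¬ gives 1 − 0.83 = 0.17
  ((((((((((P -> Q) -> ~P) -> ~Q) -> P) -> Q) -> P) -> ~P) -> Q) -> Q) -> ~Q): min(1, 1 − 1 + 0.17) = 0.17
  Łukasiewicz value = 0.17
Difference: 0 − 0.17 = -0.17

-0.17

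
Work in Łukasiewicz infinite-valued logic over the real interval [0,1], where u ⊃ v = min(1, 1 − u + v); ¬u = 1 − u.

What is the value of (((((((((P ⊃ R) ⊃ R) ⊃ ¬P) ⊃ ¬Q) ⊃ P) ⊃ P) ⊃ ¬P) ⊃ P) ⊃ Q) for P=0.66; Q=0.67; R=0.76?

0.67

(P ⊃ R): min(1, 1 − 0.66 + 0.76) = 1
((P ⊃ R) ⊃ R): min(1, 1 − 1 + 0.76) = 0.76
¬P: Łukasiewicz ¬ gives 1 − 0.66 = 0.34
(((P ⊃ R) ⊃ R) ⊃ ¬P): min(1, 1 − 0.76 + 0.34) = 0.58
¬Q: Łukasiewicz ¬ gives 1 − 0.67 = 0.33
((((P ⊃ R) ⊃ R) ⊃ ¬P) ⊃ ¬Q): min(1, 1 − 0.58 + 0.33) = 0.75
(((((P ⊃ R) ⊃ R) ⊃ ¬P) ⊃ ¬Q) ⊃ P): min(1, 1 − 0.75 + 0.66) = 0.91
((((((P ⊃ R) ⊃ R) ⊃ ¬P) ⊃ ¬Q) ⊃ P) ⊃ P): min(1, 1 − 0.91 + 0.66) = 0.75
¬P: Łukasiewicz ¬ gives 1 − 0.66 = 0.34
(((((((P ⊃ R) ⊃ R) ⊃ ¬P) ⊃ ¬Q) ⊃ P) ⊃ P) ⊃ ¬P): min(1, 1 − 0.75 + 0.34) = 0.59
((((((((P ⊃ R) ⊃ R) ⊃ ¬P) ⊃ ¬Q) ⊃ P) ⊃ P) ⊃ ¬P) ⊃ P): min(1, 1 − 0.59 + 0.66) = 1
(((((((((P ⊃ R) ⊃ R) ⊃ ¬P) ⊃ ¬Q) ⊃ P) ⊃ P) ⊃ ¬P) ⊃ P) ⊃ Q): min(1, 1 − 1 + 0.67) = 0.67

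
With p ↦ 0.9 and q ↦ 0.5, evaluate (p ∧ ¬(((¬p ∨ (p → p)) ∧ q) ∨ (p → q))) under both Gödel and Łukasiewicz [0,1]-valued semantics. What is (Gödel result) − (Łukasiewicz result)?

Gödel evaluation:
  ¬p: Gödel ¬ of 0.9 = 0 (operand ≠ 0)
  (p → p): 0.9 ≤ 0.9, so result = 1
  (¬p ∨ (p → p)) = max(0, 1) = 1
  ((¬p ∨ (p → p)) ∧ q) = min(1, 0.5) = 0.5
  (p → q): 0.9 > 0.5, so result = 0.5
  (((¬p ∨ (p → p)) ∧ q) ∨ (p → q)) = max(0.5, 0.5) = 0.5
  ¬(((¬p ∨ (p → p)) ∧ q) ∨ (p → q)): Gödel ¬ of 0.5 = 0 (operand ≠ 0)
  (p ∧ ¬(((¬p ∨ (p → p)) ∧ q) ∨ (p → q))) = min(0.9, 0) = 0
  Gödel value = 0
Łukasiewicz evaluation:
  ¬p: Łukasiewicz ¬ gives 1 − 0.9 = 0.1
  (p → p): min(1, 1 − 0.9 + 0.9) = 1
  (¬p ∨ (p → p)) = max(0.1, 1) = 1
  ((¬p ∨ (p → p)) ∧ q) = min(1, 0.5) = 0.5
  (p → q): min(1, 1 − 0.9 + 0.5) = 0.6
  (((¬p ∨ (p → p)) ∧ q) ∨ (p → q)) = max(0.5, 0.6) = 0.6
  ¬(((¬p ∨ (p → p)) ∧ q) ∨ (p → q)): Łukasiewicz ¬ gives 1 − 0.6 = 0.4
  (p ∧ ¬(((¬p ∨ (p → p)) ∧ q) ∨ (p → q))) = min(0.9, 0.4) = 0.4
  Łukasiewicz value = 0.4
Difference: 0 − 0.4 = -0.40

-0.40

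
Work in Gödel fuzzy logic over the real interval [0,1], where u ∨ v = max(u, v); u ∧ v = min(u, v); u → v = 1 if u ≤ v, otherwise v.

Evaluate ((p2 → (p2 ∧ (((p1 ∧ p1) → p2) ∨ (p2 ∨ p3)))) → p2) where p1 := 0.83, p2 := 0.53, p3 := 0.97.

(p1 ∧ p1) = min(0.83, 0.83) = 0.83
((p1 ∧ p1) → p2): 0.83 > 0.53, so result = 0.53
(p2 ∨ p3) = max(0.53, 0.97) = 0.97
(((p1 ∧ p1) → p2) ∨ (p2 ∨ p3)) = max(0.53, 0.97) = 0.97
(p2 ∧ (((p1 ∧ p1) → p2) ∨ (p2 ∨ p3))) = min(0.53, 0.97) = 0.53
(p2 → (p2 ∧ (((p1 ∧ p1) → p2) ∨ (p2 ∨ p3)))): 0.53 ≤ 0.53, so result = 1
((p2 → (p2 ∧ (((p1 ∧ p1) → p2) ∨ (p2 ∨ p3)))) → p2): 1 > 0.53, so result = 0.53

0.53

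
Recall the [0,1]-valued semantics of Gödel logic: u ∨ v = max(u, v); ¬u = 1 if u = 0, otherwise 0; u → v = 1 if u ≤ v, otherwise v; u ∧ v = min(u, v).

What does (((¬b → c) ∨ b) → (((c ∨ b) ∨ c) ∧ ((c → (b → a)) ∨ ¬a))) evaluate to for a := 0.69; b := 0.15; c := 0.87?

0.87

¬b: Gödel ¬ of 0.15 = 0 (operand ≠ 0)
(¬b → c): 0 ≤ 0.87, so result = 1
((¬b → c) ∨ b) = max(1, 0.15) = 1
(c ∨ b) = max(0.87, 0.15) = 0.87
((c ∨ b) ∨ c) = max(0.87, 0.87) = 0.87
(b → a): 0.15 ≤ 0.69, so result = 1
(c → (b → a)): 0.87 ≤ 1, so result = 1
¬a: Gödel ¬ of 0.69 = 0 (operand ≠ 0)
((c → (b → a)) ∨ ¬a) = max(1, 0) = 1
(((c ∨ b) ∨ c) ∧ ((c → (b → a)) ∨ ¬a)) = min(0.87, 1) = 0.87
(((¬b → c) ∨ b) → (((c ∨ b) ∨ c) ∧ ((c → (b → a)) ∨ ¬a))): 1 > 0.87, so result = 0.87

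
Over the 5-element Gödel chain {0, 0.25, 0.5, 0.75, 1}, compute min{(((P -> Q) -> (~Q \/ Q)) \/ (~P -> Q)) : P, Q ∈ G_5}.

0.25

The minimum is attained at P = 0, Q = 0.25:
  (P -> Q): 0 ≤ 0.25, so result = 1
  ~Q: Gödel ¬ of 0.25 = 0 (operand ≠ 0)
  (~Q \/ Q) = max(0, 0.25) = 0.25
  ((P -> Q) -> (~Q \/ Q)): 1 > 0.25, so result = 0.25
  ~P: Gödel ¬ of 0 = 1 (operand is 0)
  (~P -> Q): 1 > 0.25, so result = 0.25
  (((P -> Q) -> (~Q \/ Q)) \/ (~P -> Q)) = max(0.25, 0.25) = 0.25
Checking all 25 assignments confirms none give a value below 0.25.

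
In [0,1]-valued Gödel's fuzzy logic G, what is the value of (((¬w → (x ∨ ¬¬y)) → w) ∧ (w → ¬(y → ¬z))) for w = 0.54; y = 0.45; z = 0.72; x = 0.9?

¬w: Gödel ¬ of 0.54 = 0 (operand ≠ 0)
¬y: Gödel ¬ of 0.45 = 0 (operand ≠ 0)
¬¬y: Gödel ¬ of 0 = 1 (operand is 0)
(x ∨ ¬¬y) = max(0.9, 1) = 1
(¬w → (x ∨ ¬¬y)): 0 ≤ 1, so result = 1
((¬w → (x ∨ ¬¬y)) → w): 1 > 0.54, so result = 0.54
¬z: Gödel ¬ of 0.72 = 0 (operand ≠ 0)
(y → ¬z): 0.45 > 0, so result = 0
¬(y → ¬z): Gödel ¬ of 0 = 1 (operand is 0)
(w → ¬(y → ¬z)): 0.54 ≤ 1, so result = 1
(((¬w → (x ∨ ¬¬y)) → w) ∧ (w → ¬(y → ¬z))) = min(0.54, 1) = 0.54

0.54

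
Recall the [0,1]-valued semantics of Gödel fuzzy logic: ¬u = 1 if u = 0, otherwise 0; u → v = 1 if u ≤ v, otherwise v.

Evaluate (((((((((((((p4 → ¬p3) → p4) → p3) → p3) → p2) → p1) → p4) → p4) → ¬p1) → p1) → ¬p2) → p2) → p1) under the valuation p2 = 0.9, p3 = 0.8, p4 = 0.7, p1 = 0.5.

0.50

¬p3: Gödel ¬ of 0.8 = 0 (operand ≠ 0)
(p4 → ¬p3): 0.7 > 0, so result = 0
((p4 → ¬p3) → p4): 0 ≤ 0.7, so result = 1
(((p4 → ¬p3) → p4) → p3): 1 > 0.8, so result = 0.8
((((p4 → ¬p3) → p4) → p3) → p3): 0.8 ≤ 0.8, so result = 1
(((((p4 → ¬p3) → p4) → p3) → p3) → p2): 1 > 0.9, so result = 0.9
((((((p4 → ¬p3) → p4) → p3) → p3) → p2) → p1): 0.9 > 0.5, so result = 0.5
(((((((p4 → ¬p3) → p4) → p3) → p3) → p2) → p1) → p4): 0.5 ≤ 0.7, so result = 1
((((((((p4 → ¬p3) → p4) → p3) → p3) → p2) → p1) → p4) → p4): 1 > 0.7, so result = 0.7
¬p1: Gödel ¬ of 0.5 = 0 (operand ≠ 0)
(((((((((p4 → ¬p3) → p4) → p3) → p3) → p2) → p1) → p4) → p4) → ¬p1): 0.7 > 0, so result = 0
((((((((((p4 → ¬p3) → p4) → p3) → p3) → p2) → p1) → p4) → p4) → ¬p1) → p1): 0 ≤ 0.5, so result = 1
¬p2: Gödel ¬ of 0.9 = 0 (operand ≠ 0)
(((((((((((p4 → ¬p3) → p4) → p3) → p3) → p2) → p1) → p4) → p4) → ¬p1) → p1) → ¬p2): 1 > 0, so result = 0
((((((((((((p4 → ¬p3) → p4) → p3) → p3) → p2) → p1) → p4) → p4) → ¬p1) → p1) → ¬p2) → p2): 0 ≤ 0.9, so result = 1
(((((((((((((p4 → ¬p3) → p4) → p3) → p3) → p2) → p1) → p4) → p4) → ¬p1) → p1) → ¬p2) → p2) → p1): 1 > 0.5, so result = 0.5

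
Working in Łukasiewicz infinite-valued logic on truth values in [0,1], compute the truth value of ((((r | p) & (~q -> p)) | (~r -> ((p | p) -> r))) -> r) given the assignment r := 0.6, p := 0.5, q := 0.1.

0.60

(r | p) = max(0.6, 0.5) = 0.6
~q: Łukasiewicz ¬ gives 1 − 0.1 = 0.9
(~q -> p): min(1, 1 − 0.9 + 0.5) = 0.6
((r | p) & (~q -> p)) = min(0.6, 0.6) = 0.6
~r: Łukasiewicz ¬ gives 1 − 0.6 = 0.4
(p | p) = max(0.5, 0.5) = 0.5
((p | p) -> r): min(1, 1 − 0.5 + 0.6) = 1
(~r -> ((p | p) -> r)): min(1, 1 − 0.4 + 1) = 1
(((r | p) & (~q -> p)) | (~r -> ((p | p) -> r))) = max(0.6, 1) = 1
((((r | p) & (~q -> p)) | (~r -> ((p | p) -> r))) -> r): min(1, 1 − 1 + 0.6) = 0.6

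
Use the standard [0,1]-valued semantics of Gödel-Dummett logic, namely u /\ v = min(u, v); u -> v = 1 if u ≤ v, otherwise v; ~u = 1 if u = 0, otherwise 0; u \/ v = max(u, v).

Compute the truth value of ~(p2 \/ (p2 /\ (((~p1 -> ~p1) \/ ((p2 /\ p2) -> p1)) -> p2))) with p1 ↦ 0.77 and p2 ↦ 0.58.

~p1: Gödel ¬ of 0.77 = 0 (operand ≠ 0)
~p1: Gödel ¬ of 0.77 = 0 (operand ≠ 0)
(~p1 -> ~p1): 0 ≤ 0, so result = 1
(p2 /\ p2) = min(0.58, 0.58) = 0.58
((p2 /\ p2) -> p1): 0.58 ≤ 0.77, so result = 1
((~p1 -> ~p1) \/ ((p2 /\ p2) -> p1)) = max(1, 1) = 1
(((~p1 -> ~p1) \/ ((p2 /\ p2) -> p1)) -> p2): 1 > 0.58, so result = 0.58
(p2 /\ (((~p1 -> ~p1) \/ ((p2 /\ p2) -> p1)) -> p2)) = min(0.58, 0.58) = 0.58
(p2 \/ (p2 /\ (((~p1 -> ~p1) \/ ((p2 /\ p2) -> p1)) -> p2))) = max(0.58, 0.58) = 0.58
~(p2 \/ (p2 /\ (((~p1 -> ~p1) \/ ((p2 /\ p2) -> p1)) -> p2))): Gödel ¬ of 0.58 = 0 (operand ≠ 0)

0.00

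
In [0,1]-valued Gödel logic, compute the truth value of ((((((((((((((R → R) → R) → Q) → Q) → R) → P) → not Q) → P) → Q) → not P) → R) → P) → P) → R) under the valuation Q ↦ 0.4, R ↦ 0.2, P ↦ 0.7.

0.20

(R → R): 0.2 ≤ 0.2, so result = 1
((R → R) → R): 1 > 0.2, so result = 0.2
(((R → R) → R) → Q): 0.2 ≤ 0.4, so result = 1
((((R → R) → R) → Q) → Q): 1 > 0.4, so result = 0.4
(((((R → R) → R) → Q) → Q) → R): 0.4 > 0.2, so result = 0.2
((((((R → R) → R) → Q) → Q) → R) → P): 0.2 ≤ 0.7, so result = 1
not Q: Gödel ¬ of 0.4 = 0 (operand ≠ 0)
(((((((R → R) → R) → Q) → Q) → R) → P) → not Q): 1 > 0, so result = 0
((((((((R → R) → R) → Q) → Q) → R) → P) → not Q) → P): 0 ≤ 0.7, so result = 1
(((((((((R → R) → R) → Q) → Q) → R) → P) → not Q) → P) → Q): 1 > 0.4, so result = 0.4
not P: Gödel ¬ of 0.7 = 0 (operand ≠ 0)
((((((((((R → R) → R) → Q) → Q) → R) → P) → not Q) → P) → Q) → not P): 0.4 > 0, so result = 0
(((((((((((R → R) → R) → Q) → Q) → R) → P) → not Q) → P) → Q) → not P) → R): 0 ≤ 0.2, so result = 1
((((((((((((R → R) → R) → Q) → Q) → R) → P) → not Q) → P) → Q) → not P) → R) → P): 1 > 0.7, so result = 0.7
(((((((((((((R → R) → R) → Q) → Q) → R) → P) → not Q) → P) → Q) → not P) → R) → P) → P): 0.7 ≤ 0.7, so result = 1
((((((((((((((R → R) → R) → Q) → Q) → R) → P) → not Q) → P) → Q) → not P) → R) → P) → P) → R): 1 > 0.2, so result = 0.2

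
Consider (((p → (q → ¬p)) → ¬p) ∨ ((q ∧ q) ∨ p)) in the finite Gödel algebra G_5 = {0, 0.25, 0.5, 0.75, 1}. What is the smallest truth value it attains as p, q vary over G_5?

The minimum is attained at p = 0.25, q = 0:
  ¬p: Gödel ¬ of 0.25 = 0 (operand ≠ 0)
  (q → ¬p): 0 ≤ 0, so result = 1
  (p → (q → ¬p)): 0.25 ≤ 1, so result = 1
  ¬p: Gödel ¬ of 0.25 = 0 (operand ≠ 0)
  ((p → (q → ¬p)) → ¬p): 1 > 0, so result = 0
  (q ∧ q) = min(0, 0) = 0
  ((q ∧ q) ∨ p) = max(0, 0.25) = 0.25
  (((p → (q → ¬p)) → ¬p) ∨ ((q ∧ q) ∨ p)) = max(0, 0.25) = 0.25
Checking all 25 assignments confirms none give a value below 0.25.

0.25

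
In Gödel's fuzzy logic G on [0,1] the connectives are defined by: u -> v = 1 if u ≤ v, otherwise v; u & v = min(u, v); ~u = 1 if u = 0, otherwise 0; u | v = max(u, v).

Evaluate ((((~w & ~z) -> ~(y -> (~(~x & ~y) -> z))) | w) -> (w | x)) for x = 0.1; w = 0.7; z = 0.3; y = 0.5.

~w: Gödel ¬ of 0.7 = 0 (operand ≠ 0)
~z: Gödel ¬ of 0.3 = 0 (operand ≠ 0)
(~w & ~z) = min(0, 0) = 0
~x: Gödel ¬ of 0.1 = 0 (operand ≠ 0)
~y: Gödel ¬ of 0.5 = 0 (operand ≠ 0)
(~x & ~y) = min(0, 0) = 0
~(~x & ~y): Gödel ¬ of 0 = 1 (operand is 0)
(~(~x & ~y) -> z): 1 > 0.3, so result = 0.3
(y -> (~(~x & ~y) -> z)): 0.5 > 0.3, so result = 0.3
~(y -> (~(~x & ~y) -> z)): Gödel ¬ of 0.3 = 0 (operand ≠ 0)
((~w & ~z) -> ~(y -> (~(~x & ~y) -> z))): 0 ≤ 0, so result = 1
(((~w & ~z) -> ~(y -> (~(~x & ~y) -> z))) | w) = max(1, 0.7) = 1
(w | x) = max(0.7, 0.1) = 0.7
((((~w & ~z) -> ~(y -> (~(~x & ~y) -> z))) | w) -> (w | x)): 1 > 0.7, so result = 0.7

0.70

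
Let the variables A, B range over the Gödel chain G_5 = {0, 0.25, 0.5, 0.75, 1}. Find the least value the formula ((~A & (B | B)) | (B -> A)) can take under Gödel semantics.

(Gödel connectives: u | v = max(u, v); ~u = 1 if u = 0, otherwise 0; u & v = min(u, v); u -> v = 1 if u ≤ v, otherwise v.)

0.25

The minimum is attained at A = 0, B = 0.25:
  ~A: Gödel ¬ of 0 = 1 (operand is 0)
  (B | B) = max(0.25, 0.25) = 0.25
  (~A & (B | B)) = min(1, 0.25) = 0.25
  (B -> A): 0.25 > 0, so result = 0
  ((~A & (B | B)) | (B -> A)) = max(0.25, 0) = 0.25
Checking all 25 assignments confirms none give a value below 0.25.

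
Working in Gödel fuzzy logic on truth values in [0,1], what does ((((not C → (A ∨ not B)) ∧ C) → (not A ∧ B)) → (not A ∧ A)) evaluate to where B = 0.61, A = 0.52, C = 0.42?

1.00

not C: Gödel ¬ of 0.42 = 0 (operand ≠ 0)
not B: Gödel ¬ of 0.61 = 0 (operand ≠ 0)
(A ∨ not B) = max(0.52, 0) = 0.52
(not C → (A ∨ not B)): 0 ≤ 0.52, so result = 1
((not C → (A ∨ not B)) ∧ C) = min(1, 0.42) = 0.42
not A: Gödel ¬ of 0.52 = 0 (operand ≠ 0)
(not A ∧ B) = min(0, 0.61) = 0
(((not C → (A ∨ not B)) ∧ C) → (not A ∧ B)): 0.42 > 0, so result = 0
not A: Gödel ¬ of 0.52 = 0 (operand ≠ 0)
(not A ∧ A) = min(0, 0.52) = 0
((((not C → (A ∨ not B)) ∧ C) → (not A ∧ B)) → (not A ∧ A)): 0 ≤ 0, so result = 1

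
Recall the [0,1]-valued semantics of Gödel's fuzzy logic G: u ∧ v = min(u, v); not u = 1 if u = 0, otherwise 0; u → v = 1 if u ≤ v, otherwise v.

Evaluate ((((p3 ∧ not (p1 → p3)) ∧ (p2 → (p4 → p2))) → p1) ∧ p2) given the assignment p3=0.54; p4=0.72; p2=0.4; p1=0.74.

(p1 → p3): 0.74 > 0.54, so result = 0.54
not (p1 → p3): Gödel ¬ of 0.54 = 0 (operand ≠ 0)
(p3 ∧ not (p1 → p3)) = min(0.54, 0) = 0
(p4 → p2): 0.72 > 0.4, so result = 0.4
(p2 → (p4 → p2)): 0.4 ≤ 0.4, so result = 1
((p3 ∧ not (p1 → p3)) ∧ (p2 → (p4 → p2))) = min(0, 1) = 0
(((p3 ∧ not (p1 → p3)) ∧ (p2 → (p4 → p2))) → p1): 0 ≤ 0.74, so result = 1
((((p3 ∧ not (p1 → p3)) ∧ (p2 → (p4 → p2))) → p1) ∧ p2) = min(1, 0.4) = 0.4

0.40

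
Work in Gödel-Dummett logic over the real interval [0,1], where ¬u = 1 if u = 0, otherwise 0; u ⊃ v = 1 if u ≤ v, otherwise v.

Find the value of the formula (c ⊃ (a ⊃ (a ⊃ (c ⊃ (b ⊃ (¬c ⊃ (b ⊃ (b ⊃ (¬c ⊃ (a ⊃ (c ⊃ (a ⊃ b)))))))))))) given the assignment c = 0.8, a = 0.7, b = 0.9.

1.00

¬c: Gödel ¬ of 0.8 = 0 (operand ≠ 0)
¬c: Gödel ¬ of 0.8 = 0 (operand ≠ 0)
(a ⊃ b): 0.7 ≤ 0.9, so result = 1
(c ⊃ (a ⊃ b)): 0.8 ≤ 1, so result = 1
(a ⊃ (c ⊃ (a ⊃ b))): 0.7 ≤ 1, so result = 1
(¬c ⊃ (a ⊃ (c ⊃ (a ⊃ b)))): 0 ≤ 1, so result = 1
(b ⊃ (¬c ⊃ (a ⊃ (c ⊃ (a ⊃ b))))): 0.9 ≤ 1, so result = 1
(b ⊃ (b ⊃ (¬c ⊃ (a ⊃ (c ⊃ (a ⊃ b)))))): 0.9 ≤ 1, so result = 1
(¬c ⊃ (b ⊃ (b ⊃ (¬c ⊃ (a ⊃ (c ⊃ (a ⊃ b))))))): 0 ≤ 1, so result = 1
(b ⊃ (¬c ⊃ (b ⊃ (b ⊃ (¬c ⊃ (a ⊃ (c ⊃ (a ⊃ b)))))))): 0.9 ≤ 1, so result = 1
(c ⊃ (b ⊃ (¬c ⊃ (b ⊃ (b ⊃ (¬c ⊃ (a ⊃ (c ⊃ (a ⊃ b))))))))): 0.8 ≤ 1, so result = 1
(a ⊃ (c ⊃ (b ⊃ (¬c ⊃ (b ⊃ (b ⊃ (¬c ⊃ (a ⊃ (c ⊃ (a ⊃ b)))))))))): 0.7 ≤ 1, so result = 1
(a ⊃ (a ⊃ (c ⊃ (b ⊃ (¬c ⊃ (b ⊃ (b ⊃ (¬c ⊃ (a ⊃ (c ⊃ (a ⊃ b))))))))))): 0.7 ≤ 1, so result = 1
(c ⊃ (a ⊃ (a ⊃ (c ⊃ (b ⊃ (¬c ⊃ (b ⊃ (b ⊃ (¬c ⊃ (a ⊃ (c ⊃ (a ⊃ b)))))))))))): 0.8 ≤ 1, so result = 1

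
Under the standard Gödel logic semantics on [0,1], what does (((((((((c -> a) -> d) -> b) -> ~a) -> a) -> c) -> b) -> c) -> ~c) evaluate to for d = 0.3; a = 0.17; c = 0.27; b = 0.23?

(c -> a): 0.27 > 0.17, so result = 0.17
((c -> a) -> d): 0.17 ≤ 0.3, so result = 1
(((c -> a) -> d) -> b): 1 > 0.23, so result = 0.23
~a: Gödel ¬ of 0.17 = 0 (operand ≠ 0)
((((c -> a) -> d) -> b) -> ~a): 0.23 > 0, so result = 0
(((((c -> a) -> d) -> b) -> ~a) -> a): 0 ≤ 0.17, so result = 1
((((((c -> a) -> d) -> b) -> ~a) -> a) -> c): 1 > 0.27, so result = 0.27
(((((((c -> a) -> d) -> b) -> ~a) -> a) -> c) -> b): 0.27 > 0.23, so result = 0.23
((((((((c -> a) -> d) -> b) -> ~a) -> a) -> c) -> b) -> c): 0.23 ≤ 0.27, so result = 1
~c: Gödel ¬ of 0.27 = 0 (operand ≠ 0)
(((((((((c -> a) -> d) -> b) -> ~a) -> a) -> c) -> b) -> c) -> ~c): 1 > 0, so result = 0

0.00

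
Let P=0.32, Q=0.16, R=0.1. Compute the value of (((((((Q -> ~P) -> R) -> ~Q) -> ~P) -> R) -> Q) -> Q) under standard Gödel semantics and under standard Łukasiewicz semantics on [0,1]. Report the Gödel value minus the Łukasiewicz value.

-0.26

Gödel evaluation:
  ~P: Gödel ¬ of 0.32 = 0 (operand ≠ 0)
  (Q -> ~P): 0.16 > 0, so result = 0
  ((Q -> ~P) -> R): 0 ≤ 0.1, so result = 1
  ~Q: Gödel ¬ of 0.16 = 0 (operand ≠ 0)
  (((Q -> ~P) -> R) -> ~Q): 1 > 0, so result = 0
  ~P: Gödel ¬ of 0.32 = 0 (operand ≠ 0)
  ((((Q -> ~P) -> R) -> ~Q) -> ~P): 0 ≤ 0, so result = 1
  (((((Q -> ~P) -> R) -> ~Q) -> ~P) -> R): 1 > 0.1, so result = 0.1
  ((((((Q -> ~P) -> R) -> ~Q) -> ~P) -> R) -> Q): 0.1 ≤ 0.16, so result = 1
  (((((((Q -> ~P) -> R) -> ~Q) -> ~P) -> R) -> Q) -> Q): 1 > 0.16, so result = 0.16
  Gödel value = 0.16
Łukasiewicz evaluation:
  ~P: Łukasiewicz ¬ gives 1 − 0.32 = 0.68
  (Q -> ~P): min(1, 1 − 0.16 + 0.68) = 1
  ((Q -> ~P) -> R): min(1, 1 − 1 + 0.1) = 0.1
  ~Q: Łukasiewicz ¬ gives 1 − 0.16 = 0.84
  (((Q -> ~P) -> R) -> ~Q): min(1, 1 − 0.1 + 0.84) = 1
  ~P: Łukasiewicz ¬ gives 1 − 0.32 = 0.68
  ((((Q -> ~P) -> R) -> ~Q) -> ~P): min(1, 1 − 1 + 0.68) = 0.68
  (((((Q -> ~P) -> R) -> ~Q) -> ~P) -> R): min(1, 1 − 0.68 + 0.1) = 0.42
  ((((((Q -> ~P) -> R) -> ~Q) -> ~P) -> R) -> Q): min(1, 1 − 0.42 + 0.16) = 0.74
  (((((((Q -> ~P) -> R) -> ~Q) -> ~P) -> R) -> Q) -> Q): min(1, 1 − 0.74 + 0.16) = 0.42
  Łukasiewicz value = 0.42
Difference: 0.16 − 0.42 = -0.26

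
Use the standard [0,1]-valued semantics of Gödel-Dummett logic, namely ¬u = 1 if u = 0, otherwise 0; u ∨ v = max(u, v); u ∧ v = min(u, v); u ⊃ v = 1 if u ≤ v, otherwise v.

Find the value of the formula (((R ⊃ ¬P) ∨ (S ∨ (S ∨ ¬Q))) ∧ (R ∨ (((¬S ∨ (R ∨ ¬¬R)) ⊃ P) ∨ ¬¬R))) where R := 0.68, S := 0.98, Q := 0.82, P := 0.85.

¬P: Gödel ¬ of 0.85 = 0 (operand ≠ 0)
(R ⊃ ¬P): 0.68 > 0, so result = 0
¬Q: Gödel ¬ of 0.82 = 0 (operand ≠ 0)
(S ∨ ¬Q) = max(0.98, 0) = 0.98
(S ∨ (S ∨ ¬Q)) = max(0.98, 0.98) = 0.98
((R ⊃ ¬P) ∨ (S ∨ (S ∨ ¬Q))) = max(0, 0.98) = 0.98
¬S: Gödel ¬ of 0.98 = 0 (operand ≠ 0)
¬R: Gödel ¬ of 0.68 = 0 (operand ≠ 0)
¬¬R: Gödel ¬ of 0 = 1 (operand is 0)
(R ∨ ¬¬R) = max(0.68, 1) = 1
(¬S ∨ (R ∨ ¬¬R)) = max(0, 1) = 1
((¬S ∨ (R ∨ ¬¬R)) ⊃ P): 1 > 0.85, so result = 0.85
¬R: Gödel ¬ of 0.68 = 0 (operand ≠ 0)
¬¬R: Gödel ¬ of 0 = 1 (operand is 0)
(((¬S ∨ (R ∨ ¬¬R)) ⊃ P) ∨ ¬¬R) = max(0.85, 1) = 1
(R ∨ (((¬S ∨ (R ∨ ¬¬R)) ⊃ P) ∨ ¬¬R)) = max(0.68, 1) = 1
(((R ⊃ ¬P) ∨ (S ∨ (S ∨ ¬Q))) ∧ (R ∨ (((¬S ∨ (R ∨ ¬¬R)) ⊃ P) ∨ ¬¬R))) = min(0.98, 1) = 0.98

0.98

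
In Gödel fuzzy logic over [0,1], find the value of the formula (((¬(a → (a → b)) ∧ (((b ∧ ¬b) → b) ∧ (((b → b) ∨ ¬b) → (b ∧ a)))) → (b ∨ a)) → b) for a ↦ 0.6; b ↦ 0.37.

(a → b): 0.6 > 0.37, so result = 0.37
(a → (a → b)): 0.6 > 0.37, so result = 0.37
¬(a → (a → b)): Gödel ¬ of 0.37 = 0 (operand ≠ 0)
¬b: Gödel ¬ of 0.37 = 0 (operand ≠ 0)
(b ∧ ¬b) = min(0.37, 0) = 0
((b ∧ ¬b) → b): 0 ≤ 0.37, so result = 1
(b → b): 0.37 ≤ 0.37, so result = 1
¬b: Gödel ¬ of 0.37 = 0 (operand ≠ 0)
((b → b) ∨ ¬b) = max(1, 0) = 1
(b ∧ a) = min(0.37, 0.6) = 0.37
(((b → b) ∨ ¬b) → (b ∧ a)): 1 > 0.37, so result = 0.37
(((b ∧ ¬b) → b) ∧ (((b → b) ∨ ¬b) → (b ∧ a))) = min(1, 0.37) = 0.37
(¬(a → (a → b)) ∧ (((b ∧ ¬b) → b) ∧ (((b → b) ∨ ¬b) → (b ∧ a)))) = min(0, 0.37) = 0
(b ∨ a) = max(0.37, 0.6) = 0.6
((¬(a → (a → b)) ∧ (((b ∧ ¬b) → b) ∧ (((b → b) ∨ ¬b) → (b ∧ a)))) → (b ∨ a)): 0 ≤ 0.6, so result = 1
(((¬(a → (a → b)) ∧ (((b ∧ ¬b) → b) ∧ (((b → b) ∨ ¬b) → (b ∧ a)))) → (b ∨ a)) → b): 1 > 0.37, so result = 0.37

0.37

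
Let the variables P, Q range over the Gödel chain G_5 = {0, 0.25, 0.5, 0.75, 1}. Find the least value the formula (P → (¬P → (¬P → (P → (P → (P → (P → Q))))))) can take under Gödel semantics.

1.00

Every assignment gives 1. For instance at P = 0, Q = 0:
  ¬P: Gödel ¬ of 0 = 1 (operand is 0)
  ¬P: Gödel ¬ of 0 = 1 (operand is 0)
  (P → Q): 0 ≤ 0, so result = 1
  (P → (P → Q)): 0 ≤ 1, so result = 1
  (P → (P → (P → Q))): 0 ≤ 1, so result = 1
  (P → (P → (P → (P → Q)))): 0 ≤ 1, so result = 1
  (¬P → (P → (P → (P → (P → Q))))): 1 ≤ 1, so result = 1
  (¬P → (¬P → (P → (P → (P → (P → Q)))))): 1 ≤ 1, so result = 1
  (P → (¬P → (¬P → (P → (P → (P → (P → Q))))))): 0 ≤ 1, so result = 1
All 25 assignments give value 1 — the formula is a G_5-tautology.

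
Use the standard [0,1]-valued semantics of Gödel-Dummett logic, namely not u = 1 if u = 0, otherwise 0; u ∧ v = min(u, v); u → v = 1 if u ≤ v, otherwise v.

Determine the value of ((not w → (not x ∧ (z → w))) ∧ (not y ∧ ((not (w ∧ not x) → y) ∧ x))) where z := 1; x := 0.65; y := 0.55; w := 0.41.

not w: Gödel ¬ of 0.41 = 0 (operand ≠ 0)
not x: Gödel ¬ of 0.65 = 0 (operand ≠ 0)
(z → w): 1 > 0.41, so result = 0.41
(not x ∧ (z → w)) = min(0, 0.41) = 0
(not w → (not x ∧ (z → w))): 0 ≤ 0, so result = 1
not y: Gödel ¬ of 0.55 = 0 (operand ≠ 0)
not x: Gödel ¬ of 0.65 = 0 (operand ≠ 0)
(w ∧ not x) = min(0.41, 0) = 0
not (w ∧ not x): Gödel ¬ of 0 = 1 (operand is 0)
(not (w ∧ not x) → y): 1 > 0.55, so result = 0.55
((not (w ∧ not x) → y) ∧ x) = min(0.55, 0.65) = 0.55
(not y ∧ ((not (w ∧ not x) → y) ∧ x)) = min(0, 0.55) = 0
((not w → (not x ∧ (z → w))) ∧ (not y ∧ ((not (w ∧ not x) → y) ∧ x))) = min(1, 0) = 0

0.00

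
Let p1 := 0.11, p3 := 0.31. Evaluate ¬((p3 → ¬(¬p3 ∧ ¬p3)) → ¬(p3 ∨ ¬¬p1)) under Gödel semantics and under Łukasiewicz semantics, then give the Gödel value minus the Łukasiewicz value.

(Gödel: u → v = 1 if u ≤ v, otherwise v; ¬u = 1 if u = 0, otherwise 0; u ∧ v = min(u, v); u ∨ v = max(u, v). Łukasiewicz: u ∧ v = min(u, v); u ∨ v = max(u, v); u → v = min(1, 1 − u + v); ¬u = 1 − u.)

0.69

Gödel evaluation:
  ¬p3: Gödel ¬ of 0.31 = 0 (operand ≠ 0)
  ¬p3: Gödel ¬ of 0.31 = 0 (operand ≠ 0)
  (¬p3 ∧ ¬p3) = min(0, 0) = 0
  ¬(¬p3 ∧ ¬p3): Gödel ¬ of 0 = 1 (operand is 0)
  (p3 → ¬(¬p3 ∧ ¬p3)): 0.31 ≤ 1, so result = 1
  ¬p1: Gödel ¬ of 0.11 = 0 (operand ≠ 0)
  ¬¬p1: Gödel ¬ of 0 = 1 (operand is 0)
  (p3 ∨ ¬¬p1) = max(0.31, 1) = 1
  ¬(p3 ∨ ¬¬p1): Gödel ¬ of 1 = 0 (operand ≠ 0)
  ((p3 → ¬(¬p3 ∧ ¬p3)) → ¬(p3 ∨ ¬¬p1)): 1 > 0, so result = 0
  ¬((p3 → ¬(¬p3 ∧ ¬p3)) → ¬(p3 ∨ ¬¬p1)): Gödel ¬ of 0 = 1 (operand is 0)
  Gödel value = 1
Łukasiewicz evaluation:
  ¬p3: Łukasiewicz ¬ gives 1 − 0.31 = 0.69
  ¬p3: Łukasiewicz ¬ gives 1 − 0.31 = 0.69
  (¬p3 ∧ ¬p3) = min(0.69, 0.69) = 0.69
  ¬(¬p3 ∧ ¬p3): Łukasiewicz ¬ gives 1 − 0.69 = 0.31
  (p3 → ¬(¬p3 ∧ ¬p3)): min(1, 1 − 0.31 + 0.31) = 1
  ¬p1: Łukasiewicz ¬ gives 1 − 0.11 = 0.89
  ¬¬p1: Łukasiewicz ¬ gives 1 − 0.89 = 0.11
  (p3 ∨ ¬¬p1) = max(0.31, 0.11) = 0.31
  ¬(p3 ∨ ¬¬p1): Łukasiewicz ¬ gives 1 − 0.31 = 0.69
  ((p3 → ¬(¬p3 ∧ ¬p3)) → ¬(p3 ∨ ¬¬p1)): min(1, 1 − 1 + 0.69) = 0.69
  ¬((p3 → ¬(¬p3 ∧ ¬p3)) → ¬(p3 ∨ ¬¬p1)): Łukasiewicz ¬ gives 1 − 0.69 = 0.31
  Łukasiewicz value = 0.31
Difference: 1 − 0.31 = 0.69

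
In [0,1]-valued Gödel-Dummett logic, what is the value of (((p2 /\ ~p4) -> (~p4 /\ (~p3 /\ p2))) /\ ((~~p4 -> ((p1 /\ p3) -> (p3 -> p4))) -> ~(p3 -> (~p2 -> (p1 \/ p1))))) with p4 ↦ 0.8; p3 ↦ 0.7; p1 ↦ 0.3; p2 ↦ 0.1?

0.00

~p4: Gödel ¬ of 0.8 = 0 (operand ≠ 0)
(p2 /\ ~p4) = min(0.1, 0) = 0
~p4: Gödel ¬ of 0.8 = 0 (operand ≠ 0)
~p3: Gödel ¬ of 0.7 = 0 (operand ≠ 0)
(~p3 /\ p2) = min(0, 0.1) = 0
(~p4 /\ (~p3 /\ p2)) = min(0, 0) = 0
((p2 /\ ~p4) -> (~p4 /\ (~p3 /\ p2))): 0 ≤ 0, so result = 1
~p4: Gödel ¬ of 0.8 = 0 (operand ≠ 0)
~~p4: Gödel ¬ of 0 = 1 (operand is 0)
(p1 /\ p3) = min(0.3, 0.7) = 0.3
(p3 -> p4): 0.7 ≤ 0.8, so result = 1
((p1 /\ p3) -> (p3 -> p4)): 0.3 ≤ 1, so result = 1
(~~p4 -> ((p1 /\ p3) -> (p3 -> p4))): 1 ≤ 1, so result = 1
~p2: Gödel ¬ of 0.1 = 0 (operand ≠ 0)
(p1 \/ p1) = max(0.3, 0.3) = 0.3
(~p2 -> (p1 \/ p1)): 0 ≤ 0.3, so result = 1
(p3 -> (~p2 -> (p1 \/ p1))): 0.7 ≤ 1, so result = 1
~(p3 -> (~p2 -> (p1 \/ p1))): Gödel ¬ of 1 = 0 (operand ≠ 0)
((~~p4 -> ((p1 /\ p3) -> (p3 -> p4))) -> ~(p3 -> (~p2 -> (p1 \/ p1)))): 1 > 0, so result = 0
(((p2 /\ ~p4) -> (~p4 /\ (~p3 /\ p2))) /\ ((~~p4 -> ((p1 /\ p3) -> (p3 -> p4))) -> ~(p3 -> (~p2 -> (p1 \/ p1))))) = min(1, 0) = 0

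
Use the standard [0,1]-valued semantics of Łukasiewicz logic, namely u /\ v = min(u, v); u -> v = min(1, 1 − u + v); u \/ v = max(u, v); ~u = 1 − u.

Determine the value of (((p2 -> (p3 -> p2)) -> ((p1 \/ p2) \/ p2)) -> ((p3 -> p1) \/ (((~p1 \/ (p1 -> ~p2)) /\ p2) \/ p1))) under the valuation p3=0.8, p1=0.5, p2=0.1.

(p3 -> p2): min(1, 1 − 0.8 + 0.1) = 0.3
(p2 -> (p3 -> p2)): min(1, 1 − 0.1 + 0.3) = 1
(p1 \/ p2) = max(0.5, 0.1) = 0.5
((p1 \/ p2) \/ p2) = max(0.5, 0.1) = 0.5
((p2 -> (p3 -> p2)) -> ((p1 \/ p2) \/ p2)): min(1, 1 − 1 + 0.5) = 0.5
(p3 -> p1): min(1, 1 − 0.8 + 0.5) = 0.7
~p1: Łukasiewicz ¬ gives 1 − 0.5 = 0.5
~p2: Łukasiewicz ¬ gives 1 − 0.1 = 0.9
(p1 -> ~p2): min(1, 1 − 0.5 + 0.9) = 1
(~p1 \/ (p1 -> ~p2)) = max(0.5, 1) = 1
((~p1 \/ (p1 -> ~p2)) /\ p2) = min(1, 0.1) = 0.1
(((~p1 \/ (p1 -> ~p2)) /\ p2) \/ p1) = max(0.1, 0.5) = 0.5
((p3 -> p1) \/ (((~p1 \/ (p1 -> ~p2)) /\ p2) \/ p1)) = max(0.7, 0.5) = 0.7
(((p2 -> (p3 -> p2)) -> ((p1 \/ p2) \/ p2)) -> ((p3 -> p1) \/ (((~p1 \/ (p1 -> ~p2)) /\ p2) \/ p1))): min(1, 1 − 0.5 + 0.7) = 1

1.00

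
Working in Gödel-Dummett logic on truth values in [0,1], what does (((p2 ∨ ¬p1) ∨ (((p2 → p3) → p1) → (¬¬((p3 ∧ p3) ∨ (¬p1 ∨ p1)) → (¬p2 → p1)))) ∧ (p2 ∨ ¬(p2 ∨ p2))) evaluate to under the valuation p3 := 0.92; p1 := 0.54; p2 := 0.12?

0.12

¬p1: Gödel ¬ of 0.54 = 0 (operand ≠ 0)
(p2 ∨ ¬p1) = max(0.12, 0) = 0.12
(p2 → p3): 0.12 ≤ 0.92, so result = 1
((p2 → p3) → p1): 1 > 0.54, so result = 0.54
(p3 ∧ p3) = min(0.92, 0.92) = 0.92
¬p1: Gödel ¬ of 0.54 = 0 (operand ≠ 0)
(¬p1 ∨ p1) = max(0, 0.54) = 0.54
((p3 ∧ p3) ∨ (¬p1 ∨ p1)) = max(0.92, 0.54) = 0.92
¬((p3 ∧ p3) ∨ (¬p1 ∨ p1)): Gödel ¬ of 0.92 = 0 (operand ≠ 0)
¬¬((p3 ∧ p3) ∨ (¬p1 ∨ p1)): Gödel ¬ of 0 = 1 (operand is 0)
¬p2: Gödel ¬ of 0.12 = 0 (operand ≠ 0)
(¬p2 → p1): 0 ≤ 0.54, so result = 1
(¬¬((p3 ∧ p3) ∨ (¬p1 ∨ p1)) → (¬p2 → p1)): 1 ≤ 1, so result = 1
(((p2 → p3) → p1) → (¬¬((p3 ∧ p3) ∨ (¬p1 ∨ p1)) → (¬p2 → p1))): 0.54 ≤ 1, so result = 1
((p2 ∨ ¬p1) ∨ (((p2 → p3) → p1) → (¬¬((p3 ∧ p3) ∨ (¬p1 ∨ p1)) → (¬p2 → p1)))) = max(0.12, 1) = 1
(p2 ∨ p2) = max(0.12, 0.12) = 0.12
¬(p2 ∨ p2): Gödel ¬ of 0.12 = 0 (operand ≠ 0)
(p2 ∨ ¬(p2 ∨ p2)) = max(0.12, 0) = 0.12
(((p2 ∨ ¬p1) ∨ (((p2 → p3) → p1) → (¬¬((p3 ∧ p3) ∨ (¬p1 ∨ p1)) → (¬p2 → p1)))) ∧ (p2 ∨ ¬(p2 ∨ p2))) = min(1, 0.12) = 0.12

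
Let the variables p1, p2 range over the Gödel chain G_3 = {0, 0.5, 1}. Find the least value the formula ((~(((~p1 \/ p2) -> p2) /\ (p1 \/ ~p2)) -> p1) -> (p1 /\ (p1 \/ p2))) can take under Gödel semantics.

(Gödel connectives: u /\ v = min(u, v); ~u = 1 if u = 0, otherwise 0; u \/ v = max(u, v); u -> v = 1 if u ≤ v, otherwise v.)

0.50

The minimum is attained at p1 = 0.5, p2 = 0:
  ~p1: Gödel ¬ of 0.5 = 0 (operand ≠ 0)
  (~p1 \/ p2) = max(0, 0) = 0
  ((~p1 \/ p2) -> p2): 0 ≤ 0, so result = 1
  ~p2: Gödel ¬ of 0 = 1 (operand is 0)
  (p1 \/ ~p2) = max(0.5, 1) = 1
  (((~p1 \/ p2) -> p2) /\ (p1 \/ ~p2)) = min(1, 1) = 1
  ~(((~p1 \/ p2) -> p2) /\ (p1 \/ ~p2)): Gödel ¬ of 1 = 0 (operand ≠ 0)
  (~(((~p1 \/ p2) -> p2) /\ (p1 \/ ~p2)) -> p1): 0 ≤ 0.5, so result = 1
  (p1 \/ p2) = max(0.5, 0) = 0.5
  (p1 /\ (p1 \/ p2)) = min(0.5, 0.5) = 0.5
  ((~(((~p1 \/ p2) -> p2) /\ (p1 \/ ~p2)) -> p1) -> (p1 /\ (p1 \/ p2))): 1 > 0.5, so result = 0.5
Checking all 9 assignments confirms none give a value below 0.50.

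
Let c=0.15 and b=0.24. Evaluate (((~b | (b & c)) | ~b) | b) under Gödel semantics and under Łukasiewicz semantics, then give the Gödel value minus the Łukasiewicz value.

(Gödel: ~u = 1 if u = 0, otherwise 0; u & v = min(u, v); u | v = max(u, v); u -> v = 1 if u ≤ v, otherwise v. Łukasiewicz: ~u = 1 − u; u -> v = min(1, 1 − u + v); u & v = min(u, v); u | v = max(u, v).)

-0.52

Gödel evaluation:
  ~b: Gödel ¬ of 0.24 = 0 (operand ≠ 0)
  (b & c) = min(0.24, 0.15) = 0.15
  (~b | (b & c)) = max(0, 0.15) = 0.15
  ~b: Gödel ¬ of 0.24 = 0 (operand ≠ 0)
  ((~b | (b & c)) | ~b) = max(0.15, 0) = 0.15
  (((~b | (b & c)) | ~b) | b) = max(0.15, 0.24) = 0.24
  Gödel value = 0.24
Łukasiewicz evaluation:
  ~b: Łukasiewicz ¬ gives 1 − 0.24 = 0.76
  (b & c) = min(0.24, 0.15) = 0.15
  (~b | (b & c)) = max(0.76, 0.15) = 0.76
  ~b: Łukasiewicz ¬ gives 1 − 0.24 = 0.76
  ((~b | (b & c)) | ~b) = max(0.76, 0.76) = 0.76
  (((~b | (b & c)) | ~b) | b) = max(0.76, 0.24) = 0.76
  Łukasiewicz value = 0.76
Difference: 0.24 − 0.76 = -0.52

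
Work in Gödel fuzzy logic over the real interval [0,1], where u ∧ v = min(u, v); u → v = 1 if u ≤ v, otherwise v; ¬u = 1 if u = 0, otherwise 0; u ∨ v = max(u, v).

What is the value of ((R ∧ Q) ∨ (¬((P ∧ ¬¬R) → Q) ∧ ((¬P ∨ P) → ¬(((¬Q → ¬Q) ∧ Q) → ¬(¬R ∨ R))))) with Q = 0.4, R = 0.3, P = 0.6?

(R ∧ Q) = min(0.3, 0.4) = 0.3
¬R: Gödel ¬ of 0.3 = 0 (operand ≠ 0)
¬¬R: Gödel ¬ of 0 = 1 (operand is 0)
(P ∧ ¬¬R) = min(0.6, 1) = 0.6
((P ∧ ¬¬R) → Q): 0.6 > 0.4, so result = 0.4
¬((P ∧ ¬¬R) → Q): Gödel ¬ of 0.4 = 0 (operand ≠ 0)
¬P: Gödel ¬ of 0.6 = 0 (operand ≠ 0)
(¬P ∨ P) = max(0, 0.6) = 0.6
¬Q: Gödel ¬ of 0.4 = 0 (operand ≠ 0)
¬Q: Gödel ¬ of 0.4 = 0 (operand ≠ 0)
(¬Q → ¬Q): 0 ≤ 0, so result = 1
((¬Q → ¬Q) ∧ Q) = min(1, 0.4) = 0.4
¬R: Gödel ¬ of 0.3 = 0 (operand ≠ 0)
(¬R ∨ R) = max(0, 0.3) = 0.3
¬(¬R ∨ R): Gödel ¬ of 0.3 = 0 (operand ≠ 0)
(((¬Q → ¬Q) ∧ Q) → ¬(¬R ∨ R)): 0.4 > 0, so result = 0
¬(((¬Q → ¬Q) ∧ Q) → ¬(¬R ∨ R)): Gödel ¬ of 0 = 1 (operand is 0)
((¬P ∨ P) → ¬(((¬Q → ¬Q) ∧ Q) → ¬(¬R ∨ R))): 0.6 ≤ 1, so result = 1
(¬((P ∧ ¬¬R) → Q) ∧ ((¬P ∨ P) → ¬(((¬Q → ¬Q) ∧ Q) → ¬(¬R ∨ R)))) = min(0, 1) = 0
((R ∧ Q) ∨ (¬((P ∧ ¬¬R) → Q) ∧ ((¬P ∨ P) → ¬(((¬Q → ¬Q) ∧ Q) → ¬(¬R ∨ R))))) = max(0.3, 0) = 0.3

0.30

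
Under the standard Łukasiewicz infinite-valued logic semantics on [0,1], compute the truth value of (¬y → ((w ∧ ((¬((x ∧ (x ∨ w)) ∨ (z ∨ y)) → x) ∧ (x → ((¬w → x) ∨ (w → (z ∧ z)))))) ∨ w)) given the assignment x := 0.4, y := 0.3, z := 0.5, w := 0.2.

0.50

¬y: Łukasiewicz ¬ gives 1 − 0.3 = 0.7
(x ∨ w) = max(0.4, 0.2) = 0.4
(x ∧ (x ∨ w)) = min(0.4, 0.4) = 0.4
(z ∨ y) = max(0.5, 0.3) = 0.5
((x ∧ (x ∨ w)) ∨ (z ∨ y)) = max(0.4, 0.5) = 0.5
¬((x ∧ (x ∨ w)) ∨ (z ∨ y)): Łukasiewicz ¬ gives 1 − 0.5 = 0.5
(¬((x ∧ (x ∨ w)) ∨ (z ∨ y)) → x): min(1, 1 − 0.5 + 0.4) = 0.9
¬w: Łukasiewicz ¬ gives 1 − 0.2 = 0.8
(¬w → x): min(1, 1 − 0.8 + 0.4) = 0.6
(z ∧ z) = min(0.5, 0.5) = 0.5
(w → (z ∧ z)): min(1, 1 − 0.2 + 0.5) = 1
((¬w → x) ∨ (w → (z ∧ z))) = max(0.6, 1) = 1
(x → ((¬w → x) ∨ (w → (z ∧ z)))): min(1, 1 − 0.4 + 1) = 1
((¬((x ∧ (x ∨ w)) ∨ (z ∨ y)) → x) ∧ (x → ((¬w → x) ∨ (w → (z ∧ z))))) = min(0.9, 1) = 0.9
(w ∧ ((¬((x ∧ (x ∨ w)) ∨ (z ∨ y)) → x) ∧ (x → ((¬w → x) ∨ (w → (z ∧ z)))))) = min(0.2, 0.9) = 0.2
((w ∧ ((¬((x ∧ (x ∨ w)) ∨ (z ∨ y)) → x) ∧ (x → ((¬w → x) ∨ (w → (z ∧ z)))))) ∨ w) = max(0.2, 0.2) = 0.2
(¬y → ((w ∧ ((¬((x ∧ (x ∨ w)) ∨ (z ∨ y)) → x) ∧ (x → ((¬w → x) ∨ (w → (z ∧ z)))))) ∨ w)): min(1, 1 − 0.7 + 0.2) = 0.5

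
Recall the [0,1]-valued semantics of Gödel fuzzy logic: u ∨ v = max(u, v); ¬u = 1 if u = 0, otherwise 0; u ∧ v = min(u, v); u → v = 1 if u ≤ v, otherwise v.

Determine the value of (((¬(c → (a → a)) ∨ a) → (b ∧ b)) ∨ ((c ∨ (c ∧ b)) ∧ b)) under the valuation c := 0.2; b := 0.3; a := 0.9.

(a → a): 0.9 ≤ 0.9, so result = 1
(c → (a → a)): 0.2 ≤ 1, so result = 1
¬(c → (a → a)): Gödel ¬ of 1 = 0 (operand ≠ 0)
(¬(c → (a → a)) ∨ a) = max(0, 0.9) = 0.9
(b ∧ b) = min(0.3, 0.3) = 0.3
((¬(c → (a → a)) ∨ a) → (b ∧ b)): 0.9 > 0.3, so result = 0.3
(c ∧ b) = min(0.2, 0.3) = 0.2
(c ∨ (c ∧ b)) = max(0.2, 0.2) = 0.2
((c ∨ (c ∧ b)) ∧ b) = min(0.2, 0.3) = 0.2
(((¬(c → (a → a)) ∨ a) → (b ∧ b)) ∨ ((c ∨ (c ∧ b)) ∧ b)) = max(0.3, 0.2) = 0.3

0.30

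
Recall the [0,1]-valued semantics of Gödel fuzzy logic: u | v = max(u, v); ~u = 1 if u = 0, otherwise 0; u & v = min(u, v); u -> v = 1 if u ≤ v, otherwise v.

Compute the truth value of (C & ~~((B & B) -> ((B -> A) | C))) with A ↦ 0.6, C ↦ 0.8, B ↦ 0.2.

0.80

(B & B) = min(0.2, 0.2) = 0.2
(B -> A): 0.2 ≤ 0.6, so result = 1
((B -> A) | C) = max(1, 0.8) = 1
((B & B) -> ((B -> A) | C)): 0.2 ≤ 1, so result = 1
~((B & B) -> ((B -> A) | C)): Gödel ¬ of 1 = 0 (operand ≠ 0)
~~((B & B) -> ((B -> A) | C)): Gödel ¬ of 0 = 1 (operand is 0)
(C & ~~((B & B) -> ((B -> A) | C))) = min(0.8, 1) = 0.8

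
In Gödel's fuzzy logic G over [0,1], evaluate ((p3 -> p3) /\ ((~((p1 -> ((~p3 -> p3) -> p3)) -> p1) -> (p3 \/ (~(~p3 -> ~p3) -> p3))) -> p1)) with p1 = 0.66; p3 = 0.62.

(p3 -> p3): 0.62 ≤ 0.62, so result = 1
~p3: Gödel ¬ of 0.62 = 0 (operand ≠ 0)
(~p3 -> p3): 0 ≤ 0.62, so result = 1
((~p3 -> p3) -> p3): 1 > 0.62, so result = 0.62
(p1 -> ((~p3 -> p3) -> p3)): 0.66 > 0.62, so result = 0.62
((p1 -> ((~p3 -> p3) -> p3)) -> p1): 0.62 ≤ 0.66, so result = 1
~((p1 -> ((~p3 -> p3) -> p3)) -> p1): Gödel ¬ of 1 = 0 (operand ≠ 0)
~p3: Gödel ¬ of 0.62 = 0 (operand ≠ 0)
~p3: Gödel ¬ of 0.62 = 0 (operand ≠ 0)
(~p3 -> ~p3): 0 ≤ 0, so result = 1
~(~p3 -> ~p3): Gödel ¬ of 1 = 0 (operand ≠ 0)
(~(~p3 -> ~p3) -> p3): 0 ≤ 0.62, so result = 1
(p3 \/ (~(~p3 -> ~p3) -> p3)) = max(0.62, 1) = 1
(~((p1 -> ((~p3 -> p3) -> p3)) -> p1) -> (p3 \/ (~(~p3 -> ~p3) -> p3))): 0 ≤ 1, so result = 1
((~((p1 -> ((~p3 -> p3) -> p3)) -> p1) -> (p3 \/ (~(~p3 -> ~p3) -> p3))) -> p1): 1 > 0.66, so result = 0.66
((p3 -> p3) /\ ((~((p1 -> ((~p3 -> p3) -> p3)) -> p1) -> (p3 \/ (~(~p3 -> ~p3) -> p3))) -> p1)) = min(1, 0.66) = 0.66

0.66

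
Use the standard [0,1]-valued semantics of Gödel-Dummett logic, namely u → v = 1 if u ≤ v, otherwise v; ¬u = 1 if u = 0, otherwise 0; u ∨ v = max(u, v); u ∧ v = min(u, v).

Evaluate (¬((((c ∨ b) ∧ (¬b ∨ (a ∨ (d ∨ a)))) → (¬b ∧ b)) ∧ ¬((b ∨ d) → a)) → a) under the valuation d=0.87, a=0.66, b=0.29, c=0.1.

0.66

(c ∨ b) = max(0.1, 0.29) = 0.29
¬b: Gödel ¬ of 0.29 = 0 (operand ≠ 0)
(d ∨ a) = max(0.87, 0.66) = 0.87
(a ∨ (d ∨ a)) = max(0.66, 0.87) = 0.87
(¬b ∨ (a ∨ (d ∨ a))) = max(0, 0.87) = 0.87
((c ∨ b) ∧ (¬b ∨ (a ∨ (d ∨ a)))) = min(0.29, 0.87) = 0.29
¬b: Gödel ¬ of 0.29 = 0 (operand ≠ 0)
(¬b ∧ b) = min(0, 0.29) = 0
(((c ∨ b) ∧ (¬b ∨ (a ∨ (d ∨ a)))) → (¬b ∧ b)): 0.29 > 0, so result = 0
(b ∨ d) = max(0.29, 0.87) = 0.87
((b ∨ d) → a): 0.87 > 0.66, so result = 0.66
¬((b ∨ d) → a): Gödel ¬ of 0.66 = 0 (operand ≠ 0)
((((c ∨ b) ∧ (¬b ∨ (a ∨ (d ∨ a)))) → (¬b ∧ b)) ∧ ¬((b ∨ d) → a)) = min(0, 0) = 0
¬((((c ∨ b) ∧ (¬b ∨ (a ∨ (d ∨ a)))) → (¬b ∧ b)) ∧ ¬((b ∨ d) → a)): Gödel ¬ of 0 = 1 (operand is 0)
(¬((((c ∨ b) ∧ (¬b ∨ (a ∨ (d ∨ a)))) → (¬b ∧ b)) ∧ ¬((b ∨ d) → a)) → a): 1 > 0.66, so result = 0.66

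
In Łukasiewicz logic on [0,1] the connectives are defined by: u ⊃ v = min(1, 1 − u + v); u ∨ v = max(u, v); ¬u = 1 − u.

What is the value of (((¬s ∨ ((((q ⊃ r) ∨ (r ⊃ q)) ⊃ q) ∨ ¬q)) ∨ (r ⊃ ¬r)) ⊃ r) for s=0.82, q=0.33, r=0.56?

¬s: Łukasiewicz ¬ gives 1 − 0.82 = 0.18
(q ⊃ r): min(1, 1 − 0.33 + 0.56) = 1
(r ⊃ q): min(1, 1 − 0.56 + 0.33) = 0.77
((q ⊃ r) ∨ (r ⊃ q)) = max(1, 0.77) = 1
(((q ⊃ r) ∨ (r ⊃ q)) ⊃ q): min(1, 1 − 1 + 0.33) = 0.33
¬q: Łukasiewicz ¬ gives 1 − 0.33 = 0.67
((((q ⊃ r) ∨ (r ⊃ q)) ⊃ q) ∨ ¬q) = max(0.33, 0.67) = 0.67
(¬s ∨ ((((q ⊃ r) ∨ (r ⊃ q)) ⊃ q) ∨ ¬q)) = max(0.18, 0.67) = 0.67
¬r: Łukasiewicz ¬ gives 1 − 0.56 = 0.44
(r ⊃ ¬r): min(1, 1 − 0.56 + 0.44) = 0.88
((¬s ∨ ((((q ⊃ r) ∨ (r ⊃ q)) ⊃ q) ∨ ¬q)) ∨ (r ⊃ ¬r)) = max(0.67, 0.88) = 0.88
(((¬s ∨ ((((q ⊃ r) ∨ (r ⊃ q)) ⊃ q) ∨ ¬q)) ∨ (r ⊃ ¬r)) ⊃ r): min(1, 1 − 0.88 + 0.56) = 0.68

0.68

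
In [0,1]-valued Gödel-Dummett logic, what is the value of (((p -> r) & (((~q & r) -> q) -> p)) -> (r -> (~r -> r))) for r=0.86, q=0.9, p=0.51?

1.00

(p -> r): 0.51 ≤ 0.86, so result = 1
~q: Gödel ¬ of 0.9 = 0 (operand ≠ 0)
(~q & r) = min(0, 0.86) = 0
((~q & r) -> q): 0 ≤ 0.9, so result = 1
(((~q & r) -> q) -> p): 1 > 0.51, so result = 0.51
((p -> r) & (((~q & r) -> q) -> p)) = min(1, 0.51) = 0.51
~r: Gödel ¬ of 0.86 = 0 (operand ≠ 0)
(~r -> r): 0 ≤ 0.86, so result = 1
(r -> (~r -> r)): 0.86 ≤ 1, so result = 1
(((p -> r) & (((~q & r) -> q) -> p)) -> (r -> (~r -> r))): 0.51 ≤ 1, so result = 1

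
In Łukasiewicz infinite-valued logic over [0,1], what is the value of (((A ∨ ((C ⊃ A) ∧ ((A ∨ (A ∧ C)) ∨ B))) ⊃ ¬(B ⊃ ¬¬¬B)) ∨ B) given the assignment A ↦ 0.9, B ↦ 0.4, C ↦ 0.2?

(C ⊃ A): min(1, 1 − 0.2 + 0.9) = 1
(A ∧ C) = min(0.9, 0.2) = 0.2
(A ∨ (A ∧ C)) = max(0.9, 0.2) = 0.9
((A ∨ (A ∧ C)) ∨ B) = max(0.9, 0.4) = 0.9
((C ⊃ A) ∧ ((A ∨ (A ∧ C)) ∨ B)) = min(1, 0.9) = 0.9
(A ∨ ((C ⊃ A) ∧ ((A ∨ (A ∧ C)) ∨ B))) = max(0.9, 0.9) = 0.9
¬B: Łukasiewicz ¬ gives 1 − 0.4 = 0.6
¬¬B: Łukasiewicz ¬ gives 1 − 0.6 = 0.4
¬¬¬B: Łukasiewicz ¬ gives 1 − 0.4 = 0.6
(B ⊃ ¬¬¬B): min(1, 1 − 0.4 + 0.6) = 1
¬(B ⊃ ¬¬¬B): Łukasiewicz ¬ gives 1 − 1 = 0
((A ∨ ((C ⊃ A) ∧ ((A ∨ (A ∧ C)) ∨ B))) ⊃ ¬(B ⊃ ¬¬¬B)): min(1, 1 − 0.9 + 0) = 0.1
(((A ∨ ((C ⊃ A) ∧ ((A ∨ (A ∧ C)) ∨ B))) ⊃ ¬(B ⊃ ¬¬¬B)) ∨ B) = max(0.1, 0.4) = 0.4

0.40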